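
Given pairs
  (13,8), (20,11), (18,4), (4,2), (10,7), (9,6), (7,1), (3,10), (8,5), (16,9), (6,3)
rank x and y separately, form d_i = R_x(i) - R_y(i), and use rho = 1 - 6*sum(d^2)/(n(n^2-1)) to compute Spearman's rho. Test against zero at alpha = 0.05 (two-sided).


Step 1: Rank x and y separately (midranks; no ties here).
rank(x): 13->8, 20->11, 18->10, 4->2, 10->7, 9->6, 7->4, 3->1, 8->5, 16->9, 6->3
rank(y): 8->8, 11->11, 4->4, 2->2, 7->7, 6->6, 1->1, 10->10, 5->5, 9->9, 3->3
Step 2: d_i = R_x(i) - R_y(i); compute d_i^2.
  (8-8)^2=0, (11-11)^2=0, (10-4)^2=36, (2-2)^2=0, (7-7)^2=0, (6-6)^2=0, (4-1)^2=9, (1-10)^2=81, (5-5)^2=0, (9-9)^2=0, (3-3)^2=0
sum(d^2) = 126.
Step 3: rho = 1 - 6*126 / (11*(11^2 - 1)) = 1 - 756/1320 = 0.427273.
Step 4: Under H0, t = rho * sqrt((n-2)/(1-rho^2)) = 1.4177 ~ t(9).
Step 5: Two-sided p-value from the t-distribution with 9 df = 0.189944.
Step 6: alpha = 0.05. fail to reject H0.

rho = 0.4273, p = 0.189944, fail to reject H0 at alpha = 0.05.


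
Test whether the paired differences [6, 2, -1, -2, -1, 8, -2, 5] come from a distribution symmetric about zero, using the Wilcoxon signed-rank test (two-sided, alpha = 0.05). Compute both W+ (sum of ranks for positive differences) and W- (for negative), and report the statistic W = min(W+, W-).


Step 1: Drop any zero differences (none here) and take |d_i|.
|d| = [6, 2, 1, 2, 1, 8, 2, 5]
Step 2: Midrank |d_i| (ties get averaged ranks).
ranks: |6|->7, |2|->4, |1|->1.5, |2|->4, |1|->1.5, |8|->8, |2|->4, |5|->6
Step 3: Attach original signs; sum ranks with positive sign and with negative sign.
W+ = 7 + 4 + 8 + 6 = 25
W- = 1.5 + 4 + 1.5 + 4 = 11
(Check: W+ + W- = 36 should equal n(n+1)/2 = 36.)
Step 4: Test statistic W = min(W+, W-) = 11.
Step 5: Ties in |d|, so use the tie-corrected normal approximation.
        E[W] = n(n+1)/4 = 8*9/4 = 18.
        Tie groups: |d|=1 (t=2), |d|=2 (t=3); sum(t^3 - t) = 30.
        Var[W] = n(n+1)(2n+1)/24 - sum(t^3-t)/48 = 1224/24 - 30/48 = 50.375.
        z = (W - E[W]) / sqrt(Var[W]) = (11 - 18) / 7.0975 = -0.9863.
        Two-sided p = 2*Phi(z) = 0.324007.
Step 6: alpha = 0.05. fail to reject H0.

W+ = 25, W- = 11, W = min = 11, p = 0.324007, fail to reject H0.


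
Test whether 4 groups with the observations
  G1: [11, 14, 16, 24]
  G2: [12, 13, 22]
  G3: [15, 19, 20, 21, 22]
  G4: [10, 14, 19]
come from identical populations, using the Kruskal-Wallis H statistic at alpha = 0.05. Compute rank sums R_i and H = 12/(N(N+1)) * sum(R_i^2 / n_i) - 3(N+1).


Step 1: Combine all N = 15 observations and assign midranks.
sorted (value, group, rank): (10,G4,1), (11,G1,2), (12,G2,3), (13,G2,4), (14,G1,5.5), (14,G4,5.5), (15,G3,7), (16,G1,8), (19,G3,9.5), (19,G4,9.5), (20,G3,11), (21,G3,12), (22,G2,13.5), (22,G3,13.5), (24,G1,15)
Step 2: Sum ranks within each group.
R_1 = 30.5 (n_1 = 4)
R_2 = 20.5 (n_2 = 3)
R_3 = 53 (n_3 = 5)
R_4 = 16 (n_4 = 3)
Step 3: H = 12/(N(N+1)) * sum(R_i^2/n_i) - 3(N+1)
     = 12/(15*16) * (30.5^2/4 + 20.5^2/3 + 53^2/5 + 16^2/3) - 3*16
     = 0.050000 * 1019.78 - 48
     = 2.988958.
Step 4: Ties present; correction factor C = 1 - 18/(15^3 - 15) = 0.994643. Corrected H = 2.988958 / 0.994643 = 3.005057.
Step 5: Under H0, H ~ chi^2(3); p-value = 0.390846.
Step 6: alpha = 0.05. fail to reject H0.

H = 3.0051, df = 3, p = 0.390846, fail to reject H0.


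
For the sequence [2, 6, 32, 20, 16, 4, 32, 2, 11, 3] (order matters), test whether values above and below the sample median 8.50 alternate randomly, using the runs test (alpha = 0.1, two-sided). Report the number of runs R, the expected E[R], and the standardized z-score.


Step 1: Compute median = 8.50; label A = above, B = below.
Labels in order: BBAAABABAB  (n_A = 5, n_B = 5)
Step 2: Count runs R = 7.
Step 3: Under H0 (random ordering), E[R] = 2*n_A*n_B/(n_A+n_B) + 1 = 2*5*5/10 + 1 = 6.0000.
        Var[R] = 2*n_A*n_B*(2*n_A*n_B - n_A - n_B) / ((n_A+n_B)^2 * (n_A+n_B-1)) = 2000/900 = 2.2222.
        SD[R] = 1.4907.
Step 4: Continuity-corrected z = (R - 0.5 - E[R]) / SD[R] = (7 - 0.5 - 6.0000) / 1.4907 = 0.3354.
Step 5: Two-sided p-value via normal approximation = 2*(1 - Phi(|z|)) = 0.737316.
Step 6: alpha = 0.1. fail to reject H0.

R = 7, z = 0.3354, p = 0.737316, fail to reject H0.


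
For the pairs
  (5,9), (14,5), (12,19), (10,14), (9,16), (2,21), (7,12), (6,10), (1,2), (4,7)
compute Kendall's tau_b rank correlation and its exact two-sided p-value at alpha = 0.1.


Step 1: Enumerate the 45 unordered pairs (i,j) with i<j and classify each by sign(x_j-x_i) * sign(y_j-y_i).
  (1,2):dx=+9,dy=-4->D; (1,3):dx=+7,dy=+10->C; (1,4):dx=+5,dy=+5->C; (1,5):dx=+4,dy=+7->C
  (1,6):dx=-3,dy=+12->D; (1,7):dx=+2,dy=+3->C; (1,8):dx=+1,dy=+1->C; (1,9):dx=-4,dy=-7->C
  (1,10):dx=-1,dy=-2->C; (2,3):dx=-2,dy=+14->D; (2,4):dx=-4,dy=+9->D; (2,5):dx=-5,dy=+11->D
  (2,6):dx=-12,dy=+16->D; (2,7):dx=-7,dy=+7->D; (2,8):dx=-8,dy=+5->D; (2,9):dx=-13,dy=-3->C
  (2,10):dx=-10,dy=+2->D; (3,4):dx=-2,dy=-5->C; (3,5):dx=-3,dy=-3->C; (3,6):dx=-10,dy=+2->D
  (3,7):dx=-5,dy=-7->C; (3,8):dx=-6,dy=-9->C; (3,9):dx=-11,dy=-17->C; (3,10):dx=-8,dy=-12->C
  (4,5):dx=-1,dy=+2->D; (4,6):dx=-8,dy=+7->D; (4,7):dx=-3,dy=-2->C; (4,8):dx=-4,dy=-4->C
  (4,9):dx=-9,dy=-12->C; (4,10):dx=-6,dy=-7->C; (5,6):dx=-7,dy=+5->D; (5,7):dx=-2,dy=-4->C
  (5,8):dx=-3,dy=-6->C; (5,9):dx=-8,dy=-14->C; (5,10):dx=-5,dy=-9->C; (6,7):dx=+5,dy=-9->D
  (6,8):dx=+4,dy=-11->D; (6,9):dx=-1,dy=-19->C; (6,10):dx=+2,dy=-14->D; (7,8):dx=-1,dy=-2->C
  (7,9):dx=-6,dy=-10->C; (7,10):dx=-3,dy=-5->C; (8,9):dx=-5,dy=-8->C; (8,10):dx=-2,dy=-3->C
  (9,10):dx=+3,dy=+5->C
Step 2: C = 29, D = 16, total pairs = 45.
Step 3: tau = (C - D)/(n(n-1)/2) = (29 - 16)/45 = 0.288889.
Step 4: Exact two-sided p-value (enumerate n! = 3628800 permutations of y under H0): p = 0.291248.
Step 5: alpha = 0.1. fail to reject H0.

tau_b = 0.2889 (C=29, D=16), p = 0.291248, fail to reject H0.


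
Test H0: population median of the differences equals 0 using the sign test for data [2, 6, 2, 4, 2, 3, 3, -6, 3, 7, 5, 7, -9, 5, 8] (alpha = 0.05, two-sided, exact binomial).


Step 1: Discard zero differences. Original n = 15; n_eff = number of nonzero differences = 15.
Nonzero differences (with sign): +2, +6, +2, +4, +2, +3, +3, -6, +3, +7, +5, +7, -9, +5, +8
Step 2: Count signs: positive = 13, negative = 2.
Step 3: Under H0: P(positive) = 0.5, so the number of positives S ~ Bin(15, 0.5).
Step 4: Two-sided exact p-value = sum of Bin(15,0.5) probabilities at or below the observed probability = 0.007385.
Step 5: alpha = 0.05. reject H0.

n_eff = 15, pos = 13, neg = 2, p = 0.007385, reject H0.


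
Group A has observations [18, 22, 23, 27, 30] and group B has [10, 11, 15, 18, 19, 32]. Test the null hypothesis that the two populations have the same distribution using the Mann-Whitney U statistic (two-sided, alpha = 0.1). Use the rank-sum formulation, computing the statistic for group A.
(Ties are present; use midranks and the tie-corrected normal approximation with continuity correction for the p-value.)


Step 1: Combine and sort all 11 observations; assign midranks.
sorted (value, group): (10,Y), (11,Y), (15,Y), (18,X), (18,Y), (19,Y), (22,X), (23,X), (27,X), (30,X), (32,Y)
ranks: 10->1, 11->2, 15->3, 18->4.5, 18->4.5, 19->6, 22->7, 23->8, 27->9, 30->10, 32->11
Step 2: Rank sum for X: R1 = 4.5 + 7 + 8 + 9 + 10 = 38.5.
Step 3: U_X = R1 - n1(n1+1)/2 = 38.5 - 5*6/2 = 38.5 - 15 = 23.5.
       U_Y = n1*n2 - U_X = 30 - 23.5 = 6.5.
Step 4: Ties are present, so use the tie-corrected normal approximation (with continuity correction) for the p-value.
Step 5: p-value = 0.143215; compare to alpha = 0.1. fail to reject H0.

U_X = 23.5, p = 0.143215, fail to reject H0 at alpha = 0.1.


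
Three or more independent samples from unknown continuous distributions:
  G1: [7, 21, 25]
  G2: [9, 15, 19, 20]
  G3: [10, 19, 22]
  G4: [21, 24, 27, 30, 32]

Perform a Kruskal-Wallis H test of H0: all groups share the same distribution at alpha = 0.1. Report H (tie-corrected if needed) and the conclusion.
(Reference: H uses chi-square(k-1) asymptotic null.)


Step 1: Combine all N = 15 observations and assign midranks.
sorted (value, group, rank): (7,G1,1), (9,G2,2), (10,G3,3), (15,G2,4), (19,G2,5.5), (19,G3,5.5), (20,G2,7), (21,G1,8.5), (21,G4,8.5), (22,G3,10), (24,G4,11), (25,G1,12), (27,G4,13), (30,G4,14), (32,G4,15)
Step 2: Sum ranks within each group.
R_1 = 21.5 (n_1 = 3)
R_2 = 18.5 (n_2 = 4)
R_3 = 18.5 (n_3 = 3)
R_4 = 61.5 (n_4 = 5)
Step 3: H = 12/(N(N+1)) * sum(R_i^2/n_i) - 3(N+1)
     = 12/(15*16) * (21.5^2/3 + 18.5^2/4 + 18.5^2/3 + 61.5^2/5) - 3*16
     = 0.050000 * 1110.18 - 48
     = 7.508958.
Step 4: Ties present; correction factor C = 1 - 12/(15^3 - 15) = 0.996429. Corrected H = 7.508958 / 0.996429 = 7.535872.
Step 5: Under H0, H ~ chi^2(3); p-value = 0.056644.
Step 6: alpha = 0.1. reject H0.

H = 7.5359, df = 3, p = 0.056644, reject H0.


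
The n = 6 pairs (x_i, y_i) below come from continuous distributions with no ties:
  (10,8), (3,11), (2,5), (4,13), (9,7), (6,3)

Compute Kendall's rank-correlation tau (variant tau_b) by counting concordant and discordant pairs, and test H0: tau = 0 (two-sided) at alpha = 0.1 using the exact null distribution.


Step 1: Enumerate the 15 unordered pairs (i,j) with i<j and classify each by sign(x_j-x_i) * sign(y_j-y_i).
  (1,2):dx=-7,dy=+3->D; (1,3):dx=-8,dy=-3->C; (1,4):dx=-6,dy=+5->D; (1,5):dx=-1,dy=-1->C
  (1,6):dx=-4,dy=-5->C; (2,3):dx=-1,dy=-6->C; (2,4):dx=+1,dy=+2->C; (2,5):dx=+6,dy=-4->D
  (2,6):dx=+3,dy=-8->D; (3,4):dx=+2,dy=+8->C; (3,5):dx=+7,dy=+2->C; (3,6):dx=+4,dy=-2->D
  (4,5):dx=+5,dy=-6->D; (4,6):dx=+2,dy=-10->D; (5,6):dx=-3,dy=-4->C
Step 2: C = 8, D = 7, total pairs = 15.
Step 3: tau = (C - D)/(n(n-1)/2) = (8 - 7)/15 = 0.066667.
Step 4: Exact two-sided p-value (enumerate n! = 720 permutations of y under H0): p = 1.000000.
Step 5: alpha = 0.1. fail to reject H0.

tau_b = 0.0667 (C=8, D=7), p = 1.000000, fail to reject H0.


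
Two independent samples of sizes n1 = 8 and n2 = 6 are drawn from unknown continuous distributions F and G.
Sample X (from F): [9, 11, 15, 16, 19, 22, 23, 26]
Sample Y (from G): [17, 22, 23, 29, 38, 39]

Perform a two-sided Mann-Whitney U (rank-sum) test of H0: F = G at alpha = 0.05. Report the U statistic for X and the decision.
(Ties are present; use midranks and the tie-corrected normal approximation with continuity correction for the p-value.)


Step 1: Combine and sort all 14 observations; assign midranks.
sorted (value, group): (9,X), (11,X), (15,X), (16,X), (17,Y), (19,X), (22,X), (22,Y), (23,X), (23,Y), (26,X), (29,Y), (38,Y), (39,Y)
ranks: 9->1, 11->2, 15->3, 16->4, 17->5, 19->6, 22->7.5, 22->7.5, 23->9.5, 23->9.5, 26->11, 29->12, 38->13, 39->14
Step 2: Rank sum for X: R1 = 1 + 2 + 3 + 4 + 6 + 7.5 + 9.5 + 11 = 44.
Step 3: U_X = R1 - n1(n1+1)/2 = 44 - 8*9/2 = 44 - 36 = 8.
       U_Y = n1*n2 - U_X = 48 - 8 = 40.
Step 4: Ties are present, so use the tie-corrected normal approximation (with continuity correction) for the p-value.
Step 5: p-value = 0.044915; compare to alpha = 0.05. reject H0.

U_X = 8, p = 0.044915, reject H0 at alpha = 0.05.


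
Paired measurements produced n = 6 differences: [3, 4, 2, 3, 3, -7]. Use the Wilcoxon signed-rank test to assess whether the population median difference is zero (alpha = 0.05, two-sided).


Step 1: Drop any zero differences (none here) and take |d_i|.
|d| = [3, 4, 2, 3, 3, 7]
Step 2: Midrank |d_i| (ties get averaged ranks).
ranks: |3|->3, |4|->5, |2|->1, |3|->3, |3|->3, |7|->6
Step 3: Attach original signs; sum ranks with positive sign and with negative sign.
W+ = 3 + 5 + 1 + 3 + 3 = 15
W- = 6 = 6
(Check: W+ + W- = 21 should equal n(n+1)/2 = 21.)
Step 4: Test statistic W = min(W+, W-) = 6.
Step 5: Ties in |d|, so use the tie-corrected normal approximation.
        E[W] = n(n+1)/4 = 6*7/4 = 10.5.
        Tie groups: |d|=3 (t=3); sum(t^3 - t) = 24.
        Var[W] = n(n+1)(2n+1)/24 - sum(t^3-t)/48 = 546/24 - 24/48 = 22.25.
        z = (W - E[W]) / sqrt(Var[W]) = (6 - 10.5) / 4.7170 = -0.9540.
        Two-sided p = 2*Phi(z) = 0.340085.
Step 6: alpha = 0.05. fail to reject H0.

W+ = 15, W- = 6, W = min = 6, p = 0.340085, fail to reject H0.


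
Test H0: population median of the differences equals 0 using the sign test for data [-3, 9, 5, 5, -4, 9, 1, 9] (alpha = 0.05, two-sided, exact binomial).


Step 1: Discard zero differences. Original n = 8; n_eff = number of nonzero differences = 8.
Nonzero differences (with sign): -3, +9, +5, +5, -4, +9, +1, +9
Step 2: Count signs: positive = 6, negative = 2.
Step 3: Under H0: P(positive) = 0.5, so the number of positives S ~ Bin(8, 0.5).
Step 4: Two-sided exact p-value = sum of Bin(8,0.5) probabilities at or below the observed probability = 0.289062.
Step 5: alpha = 0.05. fail to reject H0.

n_eff = 8, pos = 6, neg = 2, p = 0.289062, fail to reject H0.


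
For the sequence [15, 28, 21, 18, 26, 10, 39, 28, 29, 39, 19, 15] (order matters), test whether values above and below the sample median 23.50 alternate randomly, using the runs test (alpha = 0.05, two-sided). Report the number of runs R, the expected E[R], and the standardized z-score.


Step 1: Compute median = 23.50; label A = above, B = below.
Labels in order: BABBABAAAABB  (n_A = 6, n_B = 6)
Step 2: Count runs R = 7.
Step 3: Under H0 (random ordering), E[R] = 2*n_A*n_B/(n_A+n_B) + 1 = 2*6*6/12 + 1 = 7.0000.
        Var[R] = 2*n_A*n_B*(2*n_A*n_B - n_A - n_B) / ((n_A+n_B)^2 * (n_A+n_B-1)) = 4320/1584 = 2.7273.
        SD[R] = 1.6514.
Step 4: R = E[R], so z = 0 with no continuity correction.
Step 5: Two-sided p-value via normal approximation = 2*(1 - Phi(|z|)) = 1.000000.
Step 6: alpha = 0.05. fail to reject H0.

R = 7, z = 0.0000, p = 1.000000, fail to reject H0.


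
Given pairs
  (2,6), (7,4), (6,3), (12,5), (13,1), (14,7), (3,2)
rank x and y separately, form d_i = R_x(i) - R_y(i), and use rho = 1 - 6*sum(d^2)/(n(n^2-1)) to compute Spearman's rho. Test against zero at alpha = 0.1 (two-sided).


Step 1: Rank x and y separately (midranks; no ties here).
rank(x): 2->1, 7->4, 6->3, 12->5, 13->6, 14->7, 3->2
rank(y): 6->6, 4->4, 3->3, 5->5, 1->1, 7->7, 2->2
Step 2: d_i = R_x(i) - R_y(i); compute d_i^2.
  (1-6)^2=25, (4-4)^2=0, (3-3)^2=0, (5-5)^2=0, (6-1)^2=25, (7-7)^2=0, (2-2)^2=0
sum(d^2) = 50.
Step 3: rho = 1 - 6*50 / (7*(7^2 - 1)) = 1 - 300/336 = 0.107143.
Step 4: Under H0, t = rho * sqrt((n-2)/(1-rho^2)) = 0.2410 ~ t(5).
Step 5: Two-sided p-value from the t-distribution with 5 df = 0.819151.
Step 6: alpha = 0.1. fail to reject H0.

rho = 0.1071, p = 0.819151, fail to reject H0 at alpha = 0.1.


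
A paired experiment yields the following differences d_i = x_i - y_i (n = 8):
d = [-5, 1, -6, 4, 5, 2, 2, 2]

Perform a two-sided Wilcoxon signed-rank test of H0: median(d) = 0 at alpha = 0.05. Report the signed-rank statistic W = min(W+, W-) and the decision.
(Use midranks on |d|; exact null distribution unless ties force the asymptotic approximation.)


Step 1: Drop any zero differences (none here) and take |d_i|.
|d| = [5, 1, 6, 4, 5, 2, 2, 2]
Step 2: Midrank |d_i| (ties get averaged ranks).
ranks: |5|->6.5, |1|->1, |6|->8, |4|->5, |5|->6.5, |2|->3, |2|->3, |2|->3
Step 3: Attach original signs; sum ranks with positive sign and with negative sign.
W+ = 1 + 5 + 6.5 + 3 + 3 + 3 = 21.5
W- = 6.5 + 8 = 14.5
(Check: W+ + W- = 36 should equal n(n+1)/2 = 36.)
Step 4: Test statistic W = min(W+, W-) = 14.5.
Step 5: Ties in |d|, so use the tie-corrected normal approximation.
        E[W] = n(n+1)/4 = 8*9/4 = 18.
        Tie groups: |d|=2 (t=3), |d|=5 (t=2); sum(t^3 - t) = 30.
        Var[W] = n(n+1)(2n+1)/24 - sum(t^3-t)/48 = 1224/24 - 30/48 = 50.375.
        z = (W - E[W]) / sqrt(Var[W]) = (14.5 - 18) / 7.0975 = -0.4931.
        Two-sided p = 2*Phi(z) = 0.621921.
Step 6: alpha = 0.05. fail to reject H0.

W+ = 21.5, W- = 14.5, W = min = 14.5, p = 0.621921, fail to reject H0.


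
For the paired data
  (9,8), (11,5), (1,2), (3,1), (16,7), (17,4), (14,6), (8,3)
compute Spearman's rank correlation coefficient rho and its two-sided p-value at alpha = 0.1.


Step 1: Rank x and y separately (midranks; no ties here).
rank(x): 9->4, 11->5, 1->1, 3->2, 16->7, 17->8, 14->6, 8->3
rank(y): 8->8, 5->5, 2->2, 1->1, 7->7, 4->4, 6->6, 3->3
Step 2: d_i = R_x(i) - R_y(i); compute d_i^2.
  (4-8)^2=16, (5-5)^2=0, (1-2)^2=1, (2-1)^2=1, (7-7)^2=0, (8-4)^2=16, (6-6)^2=0, (3-3)^2=0
sum(d^2) = 34.
Step 3: rho = 1 - 6*34 / (8*(8^2 - 1)) = 1 - 204/504 = 0.595238.
Step 4: Under H0, t = rho * sqrt((n-2)/(1-rho^2)) = 1.8145 ~ t(6).
Step 5: Two-sided p-value from the t-distribution with 6 df = 0.119530.
Step 6: alpha = 0.1. fail to reject H0.

rho = 0.5952, p = 0.119530, fail to reject H0 at alpha = 0.1.


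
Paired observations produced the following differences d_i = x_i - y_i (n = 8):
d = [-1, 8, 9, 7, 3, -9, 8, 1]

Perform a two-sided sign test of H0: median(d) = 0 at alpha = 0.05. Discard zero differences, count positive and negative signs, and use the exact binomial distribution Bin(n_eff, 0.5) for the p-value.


Step 1: Discard zero differences. Original n = 8; n_eff = number of nonzero differences = 8.
Nonzero differences (with sign): -1, +8, +9, +7, +3, -9, +8, +1
Step 2: Count signs: positive = 6, negative = 2.
Step 3: Under H0: P(positive) = 0.5, so the number of positives S ~ Bin(8, 0.5).
Step 4: Two-sided exact p-value = sum of Bin(8,0.5) probabilities at or below the observed probability = 0.289062.
Step 5: alpha = 0.05. fail to reject H0.

n_eff = 8, pos = 6, neg = 2, p = 0.289062, fail to reject H0.


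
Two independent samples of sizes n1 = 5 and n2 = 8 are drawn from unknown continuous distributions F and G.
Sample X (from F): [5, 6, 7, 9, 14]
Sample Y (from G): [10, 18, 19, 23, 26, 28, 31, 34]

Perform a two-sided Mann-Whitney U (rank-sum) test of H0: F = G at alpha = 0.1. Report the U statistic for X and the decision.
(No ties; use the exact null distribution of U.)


Step 1: Combine and sort all 13 observations; assign midranks.
sorted (value, group): (5,X), (6,X), (7,X), (9,X), (10,Y), (14,X), (18,Y), (19,Y), (23,Y), (26,Y), (28,Y), (31,Y), (34,Y)
ranks: 5->1, 6->2, 7->3, 9->4, 10->5, 14->6, 18->7, 19->8, 23->9, 26->10, 28->11, 31->12, 34->13
Step 2: Rank sum for X: R1 = 1 + 2 + 3 + 4 + 6 = 16.
Step 3: U_X = R1 - n1(n1+1)/2 = 16 - 5*6/2 = 16 - 15 = 1.
       U_Y = n1*n2 - U_X = 40 - 1 = 39.
Step 4: No ties, so the exact null distribution of U (based on enumerating the C(13,5) = 1287 equally likely rank assignments) gives the two-sided p-value.
Step 5: p-value = 0.003108; compare to alpha = 0.1. reject H0.

U_X = 1, p = 0.003108, reject H0 at alpha = 0.1.


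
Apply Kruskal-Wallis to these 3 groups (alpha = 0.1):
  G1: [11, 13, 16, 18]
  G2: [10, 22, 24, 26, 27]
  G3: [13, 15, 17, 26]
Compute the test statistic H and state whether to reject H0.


Step 1: Combine all N = 13 observations and assign midranks.
sorted (value, group, rank): (10,G2,1), (11,G1,2), (13,G1,3.5), (13,G3,3.5), (15,G3,5), (16,G1,6), (17,G3,7), (18,G1,8), (22,G2,9), (24,G2,10), (26,G2,11.5), (26,G3,11.5), (27,G2,13)
Step 2: Sum ranks within each group.
R_1 = 19.5 (n_1 = 4)
R_2 = 44.5 (n_2 = 5)
R_3 = 27 (n_3 = 4)
Step 3: H = 12/(N(N+1)) * sum(R_i^2/n_i) - 3(N+1)
     = 12/(13*14) * (19.5^2/4 + 44.5^2/5 + 27^2/4) - 3*14
     = 0.065934 * 673.362 - 42
     = 2.397527.
Step 4: Ties present; correction factor C = 1 - 12/(13^3 - 13) = 0.994505. Corrected H = 2.397527 / 0.994505 = 2.410773.
Step 5: Under H0, H ~ chi^2(2); p-value = 0.299576.
Step 6: alpha = 0.1. fail to reject H0.

H = 2.4108, df = 2, p = 0.299576, fail to reject H0.


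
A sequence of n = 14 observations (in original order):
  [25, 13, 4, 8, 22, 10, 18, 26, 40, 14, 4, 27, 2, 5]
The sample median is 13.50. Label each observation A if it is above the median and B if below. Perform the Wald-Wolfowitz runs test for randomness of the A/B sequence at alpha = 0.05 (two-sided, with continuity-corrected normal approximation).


Step 1: Compute median = 13.50; label A = above, B = below.
Labels in order: ABBBABAAAABABB  (n_A = 7, n_B = 7)
Step 2: Count runs R = 8.
Step 3: Under H0 (random ordering), E[R] = 2*n_A*n_B/(n_A+n_B) + 1 = 2*7*7/14 + 1 = 8.0000.
        Var[R] = 2*n_A*n_B*(2*n_A*n_B - n_A - n_B) / ((n_A+n_B)^2 * (n_A+n_B-1)) = 8232/2548 = 3.2308.
        SD[R] = 1.7974.
Step 4: R = E[R], so z = 0 with no continuity correction.
Step 5: Two-sided p-value via normal approximation = 2*(1 - Phi(|z|)) = 1.000000.
Step 6: alpha = 0.05. fail to reject H0.

R = 8, z = 0.0000, p = 1.000000, fail to reject H0.


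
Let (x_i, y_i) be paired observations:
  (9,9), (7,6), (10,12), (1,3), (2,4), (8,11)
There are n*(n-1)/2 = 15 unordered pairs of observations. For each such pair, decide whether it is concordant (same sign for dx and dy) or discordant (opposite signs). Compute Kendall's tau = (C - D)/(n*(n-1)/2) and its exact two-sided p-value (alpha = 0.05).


Step 1: Enumerate the 15 unordered pairs (i,j) with i<j and classify each by sign(x_j-x_i) * sign(y_j-y_i).
  (1,2):dx=-2,dy=-3->C; (1,3):dx=+1,dy=+3->C; (1,4):dx=-8,dy=-6->C; (1,5):dx=-7,dy=-5->C
  (1,6):dx=-1,dy=+2->D; (2,3):dx=+3,dy=+6->C; (2,4):dx=-6,dy=-3->C; (2,5):dx=-5,dy=-2->C
  (2,6):dx=+1,dy=+5->C; (3,4):dx=-9,dy=-9->C; (3,5):dx=-8,dy=-8->C; (3,6):dx=-2,dy=-1->C
  (4,5):dx=+1,dy=+1->C; (4,6):dx=+7,dy=+8->C; (5,6):dx=+6,dy=+7->C
Step 2: C = 14, D = 1, total pairs = 15.
Step 3: tau = (C - D)/(n(n-1)/2) = (14 - 1)/15 = 0.866667.
Step 4: Exact two-sided p-value (enumerate n! = 720 permutations of y under H0): p = 0.016667.
Step 5: alpha = 0.05. reject H0.

tau_b = 0.8667 (C=14, D=1), p = 0.016667, reject H0.


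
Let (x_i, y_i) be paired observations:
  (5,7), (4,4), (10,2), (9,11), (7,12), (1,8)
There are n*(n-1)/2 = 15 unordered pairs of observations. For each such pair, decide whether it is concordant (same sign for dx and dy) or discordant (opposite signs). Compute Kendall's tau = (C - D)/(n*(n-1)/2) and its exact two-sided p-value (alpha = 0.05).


Step 1: Enumerate the 15 unordered pairs (i,j) with i<j and classify each by sign(x_j-x_i) * sign(y_j-y_i).
  (1,2):dx=-1,dy=-3->C; (1,3):dx=+5,dy=-5->D; (1,4):dx=+4,dy=+4->C; (1,5):dx=+2,dy=+5->C
  (1,6):dx=-4,dy=+1->D; (2,3):dx=+6,dy=-2->D; (2,4):dx=+5,dy=+7->C; (2,5):dx=+3,dy=+8->C
  (2,6):dx=-3,dy=+4->D; (3,4):dx=-1,dy=+9->D; (3,5):dx=-3,dy=+10->D; (3,6):dx=-9,dy=+6->D
  (4,5):dx=-2,dy=+1->D; (4,6):dx=-8,dy=-3->C; (5,6):dx=-6,dy=-4->C
Step 2: C = 7, D = 8, total pairs = 15.
Step 3: tau = (C - D)/(n(n-1)/2) = (7 - 8)/15 = -0.066667.
Step 4: Exact two-sided p-value (enumerate n! = 720 permutations of y under H0): p = 1.000000.
Step 5: alpha = 0.05. fail to reject H0.

tau_b = -0.0667 (C=7, D=8), p = 1.000000, fail to reject H0.


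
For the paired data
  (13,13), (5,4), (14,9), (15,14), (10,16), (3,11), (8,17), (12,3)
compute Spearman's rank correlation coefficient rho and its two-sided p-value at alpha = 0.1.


Step 1: Rank x and y separately (midranks; no ties here).
rank(x): 13->6, 5->2, 14->7, 15->8, 10->4, 3->1, 8->3, 12->5
rank(y): 13->5, 4->2, 9->3, 14->6, 16->7, 11->4, 17->8, 3->1
Step 2: d_i = R_x(i) - R_y(i); compute d_i^2.
  (6-5)^2=1, (2-2)^2=0, (7-3)^2=16, (8-6)^2=4, (4-7)^2=9, (1-4)^2=9, (3-8)^2=25, (5-1)^2=16
sum(d^2) = 80.
Step 3: rho = 1 - 6*80 / (8*(8^2 - 1)) = 1 - 480/504 = 0.047619.
Step 4: Under H0, t = rho * sqrt((n-2)/(1-rho^2)) = 0.1168 ~ t(6).
Step 5: Two-sided p-value from the t-distribution with 6 df = 0.910849.
Step 6: alpha = 0.1. fail to reject H0.

rho = 0.0476, p = 0.910849, fail to reject H0 at alpha = 0.1.


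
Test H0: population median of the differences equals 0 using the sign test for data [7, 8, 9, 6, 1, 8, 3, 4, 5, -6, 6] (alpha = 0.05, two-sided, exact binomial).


Step 1: Discard zero differences. Original n = 11; n_eff = number of nonzero differences = 11.
Nonzero differences (with sign): +7, +8, +9, +6, +1, +8, +3, +4, +5, -6, +6
Step 2: Count signs: positive = 10, negative = 1.
Step 3: Under H0: P(positive) = 0.5, so the number of positives S ~ Bin(11, 0.5).
Step 4: Two-sided exact p-value = sum of Bin(11,0.5) probabilities at or below the observed probability = 0.011719.
Step 5: alpha = 0.05. reject H0.

n_eff = 11, pos = 10, neg = 1, p = 0.011719, reject H0.


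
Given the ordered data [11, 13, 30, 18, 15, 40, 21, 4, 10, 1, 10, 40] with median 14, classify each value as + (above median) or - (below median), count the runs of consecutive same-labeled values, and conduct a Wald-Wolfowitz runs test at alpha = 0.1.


Step 1: Compute median = 14; label A = above, B = below.
Labels in order: BBAAAAABBBBA  (n_A = 6, n_B = 6)
Step 2: Count runs R = 4.
Step 3: Under H0 (random ordering), E[R] = 2*n_A*n_B/(n_A+n_B) + 1 = 2*6*6/12 + 1 = 7.0000.
        Var[R] = 2*n_A*n_B*(2*n_A*n_B - n_A - n_B) / ((n_A+n_B)^2 * (n_A+n_B-1)) = 4320/1584 = 2.7273.
        SD[R] = 1.6514.
Step 4: Continuity-corrected z = (R + 0.5 - E[R]) / SD[R] = (4 + 0.5 - 7.0000) / 1.6514 = -1.5138.
Step 5: Two-sided p-value via normal approximation = 2*(1 - Phi(|z|)) = 0.130070.
Step 6: alpha = 0.1. fail to reject H0.

R = 4, z = -1.5138, p = 0.130070, fail to reject H0.


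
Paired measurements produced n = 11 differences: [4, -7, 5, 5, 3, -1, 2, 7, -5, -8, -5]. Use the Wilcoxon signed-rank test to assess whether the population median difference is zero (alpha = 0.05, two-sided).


Step 1: Drop any zero differences (none here) and take |d_i|.
|d| = [4, 7, 5, 5, 3, 1, 2, 7, 5, 8, 5]
Step 2: Midrank |d_i| (ties get averaged ranks).
ranks: |4|->4, |7|->9.5, |5|->6.5, |5|->6.5, |3|->3, |1|->1, |2|->2, |7|->9.5, |5|->6.5, |8|->11, |5|->6.5
Step 3: Attach original signs; sum ranks with positive sign and with negative sign.
W+ = 4 + 6.5 + 6.5 + 3 + 2 + 9.5 = 31.5
W- = 9.5 + 1 + 6.5 + 11 + 6.5 = 34.5
(Check: W+ + W- = 66 should equal n(n+1)/2 = 66.)
Step 4: Test statistic W = min(W+, W-) = 31.5.
Step 5: Ties in |d|, so use the tie-corrected normal approximation.
        E[W] = n(n+1)/4 = 11*12/4 = 33.
        Tie groups: |d|=5 (t=4), |d|=7 (t=2); sum(t^3 - t) = 66.
        Var[W] = n(n+1)(2n+1)/24 - sum(t^3-t)/48 = 3036/24 - 66/48 = 125.125.
        z = (W - E[W]) / sqrt(Var[W]) = (31.5 - 33) / 11.1859 = -0.1341.
        Two-sided p = 2*Phi(z) = 0.893326.
Step 6: alpha = 0.05. fail to reject H0.

W+ = 31.5, W- = 34.5, W = min = 31.5, p = 0.893326, fail to reject H0.


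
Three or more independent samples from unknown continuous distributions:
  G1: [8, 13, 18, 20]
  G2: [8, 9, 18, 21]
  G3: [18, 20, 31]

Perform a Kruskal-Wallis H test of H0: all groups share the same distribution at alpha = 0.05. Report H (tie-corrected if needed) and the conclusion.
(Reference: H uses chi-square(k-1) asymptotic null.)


Step 1: Combine all N = 11 observations and assign midranks.
sorted (value, group, rank): (8,G1,1.5), (8,G2,1.5), (9,G2,3), (13,G1,4), (18,G1,6), (18,G2,6), (18,G3,6), (20,G1,8.5), (20,G3,8.5), (21,G2,10), (31,G3,11)
Step 2: Sum ranks within each group.
R_1 = 20 (n_1 = 4)
R_2 = 20.5 (n_2 = 4)
R_3 = 25.5 (n_3 = 3)
Step 3: H = 12/(N(N+1)) * sum(R_i^2/n_i) - 3(N+1)
     = 12/(11*12) * (20^2/4 + 20.5^2/4 + 25.5^2/3) - 3*12
     = 0.090909 * 421.812 - 36
     = 2.346591.
Step 4: Ties present; correction factor C = 1 - 36/(11^3 - 11) = 0.972727. Corrected H = 2.346591 / 0.972727 = 2.412383.
Step 5: Under H0, H ~ chi^2(2); p-value = 0.299335.
Step 6: alpha = 0.05. fail to reject H0.

H = 2.4124, df = 2, p = 0.299335, fail to reject H0.


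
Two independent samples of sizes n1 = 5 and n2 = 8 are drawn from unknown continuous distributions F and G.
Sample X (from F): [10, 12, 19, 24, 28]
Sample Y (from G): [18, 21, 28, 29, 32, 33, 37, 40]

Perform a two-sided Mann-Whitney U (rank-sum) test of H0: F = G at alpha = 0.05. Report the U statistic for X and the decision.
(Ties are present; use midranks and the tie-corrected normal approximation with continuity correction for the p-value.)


Step 1: Combine and sort all 13 observations; assign midranks.
sorted (value, group): (10,X), (12,X), (18,Y), (19,X), (21,Y), (24,X), (28,X), (28,Y), (29,Y), (32,Y), (33,Y), (37,Y), (40,Y)
ranks: 10->1, 12->2, 18->3, 19->4, 21->5, 24->6, 28->7.5, 28->7.5, 29->9, 32->10, 33->11, 37->12, 40->13
Step 2: Rank sum for X: R1 = 1 + 2 + 4 + 6 + 7.5 = 20.5.
Step 3: U_X = R1 - n1(n1+1)/2 = 20.5 - 5*6/2 = 20.5 - 15 = 5.5.
       U_Y = n1*n2 - U_X = 40 - 5.5 = 34.5.
Step 4: Ties are present, so use the tie-corrected normal approximation (with continuity correction) for the p-value.
Step 5: p-value = 0.040149; compare to alpha = 0.05. reject H0.

U_X = 5.5, p = 0.040149, reject H0 at alpha = 0.05.


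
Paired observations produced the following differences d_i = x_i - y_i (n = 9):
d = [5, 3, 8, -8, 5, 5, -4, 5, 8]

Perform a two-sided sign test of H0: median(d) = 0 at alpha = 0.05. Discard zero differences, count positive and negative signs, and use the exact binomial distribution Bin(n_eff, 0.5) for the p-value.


Step 1: Discard zero differences. Original n = 9; n_eff = number of nonzero differences = 9.
Nonzero differences (with sign): +5, +3, +8, -8, +5, +5, -4, +5, +8
Step 2: Count signs: positive = 7, negative = 2.
Step 3: Under H0: P(positive) = 0.5, so the number of positives S ~ Bin(9, 0.5).
Step 4: Two-sided exact p-value = sum of Bin(9,0.5) probabilities at or below the observed probability = 0.179688.
Step 5: alpha = 0.05. fail to reject H0.

n_eff = 9, pos = 7, neg = 2, p = 0.179688, fail to reject H0.


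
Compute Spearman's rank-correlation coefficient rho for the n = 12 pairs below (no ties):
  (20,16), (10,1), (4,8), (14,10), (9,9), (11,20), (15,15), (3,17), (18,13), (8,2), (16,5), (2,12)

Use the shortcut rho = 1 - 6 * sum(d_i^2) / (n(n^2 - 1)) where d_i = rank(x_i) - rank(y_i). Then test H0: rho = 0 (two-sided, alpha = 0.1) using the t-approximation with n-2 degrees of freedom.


Step 1: Rank x and y separately (midranks; no ties here).
rank(x): 20->12, 10->6, 4->3, 14->8, 9->5, 11->7, 15->9, 3->2, 18->11, 8->4, 16->10, 2->1
rank(y): 16->10, 1->1, 8->4, 10->6, 9->5, 20->12, 15->9, 17->11, 13->8, 2->2, 5->3, 12->7
Step 2: d_i = R_x(i) - R_y(i); compute d_i^2.
  (12-10)^2=4, (6-1)^2=25, (3-4)^2=1, (8-6)^2=4, (5-5)^2=0, (7-12)^2=25, (9-9)^2=0, (2-11)^2=81, (11-8)^2=9, (4-2)^2=4, (10-3)^2=49, (1-7)^2=36
sum(d^2) = 238.
Step 3: rho = 1 - 6*238 / (12*(12^2 - 1)) = 1 - 1428/1716 = 0.167832.
Step 4: Under H0, t = rho * sqrt((n-2)/(1-rho^2)) = 0.5384 ~ t(10).
Step 5: Two-sided p-value from the t-distribution with 10 df = 0.602099.
Step 6: alpha = 0.1. fail to reject H0.

rho = 0.1678, p = 0.602099, fail to reject H0 at alpha = 0.1.


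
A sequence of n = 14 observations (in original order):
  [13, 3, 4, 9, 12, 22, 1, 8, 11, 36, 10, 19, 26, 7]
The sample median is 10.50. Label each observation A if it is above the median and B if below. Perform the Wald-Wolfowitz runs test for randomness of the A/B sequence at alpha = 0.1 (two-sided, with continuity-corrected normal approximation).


Step 1: Compute median = 10.50; label A = above, B = below.
Labels in order: ABBBAABBAABAAB  (n_A = 7, n_B = 7)
Step 2: Count runs R = 8.
Step 3: Under H0 (random ordering), E[R] = 2*n_A*n_B/(n_A+n_B) + 1 = 2*7*7/14 + 1 = 8.0000.
        Var[R] = 2*n_A*n_B*(2*n_A*n_B - n_A - n_B) / ((n_A+n_B)^2 * (n_A+n_B-1)) = 8232/2548 = 3.2308.
        SD[R] = 1.7974.
Step 4: R = E[R], so z = 0 with no continuity correction.
Step 5: Two-sided p-value via normal approximation = 2*(1 - Phi(|z|)) = 1.000000.
Step 6: alpha = 0.1. fail to reject H0.

R = 8, z = 0.0000, p = 1.000000, fail to reject H0.


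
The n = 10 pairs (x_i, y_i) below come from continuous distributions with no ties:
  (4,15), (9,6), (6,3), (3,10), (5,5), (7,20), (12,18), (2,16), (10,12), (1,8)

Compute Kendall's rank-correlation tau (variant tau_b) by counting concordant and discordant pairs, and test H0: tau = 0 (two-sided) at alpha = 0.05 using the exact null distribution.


Step 1: Enumerate the 45 unordered pairs (i,j) with i<j and classify each by sign(x_j-x_i) * sign(y_j-y_i).
  (1,2):dx=+5,dy=-9->D; (1,3):dx=+2,dy=-12->D; (1,4):dx=-1,dy=-5->C; (1,5):dx=+1,dy=-10->D
  (1,6):dx=+3,dy=+5->C; (1,7):dx=+8,dy=+3->C; (1,8):dx=-2,dy=+1->D; (1,9):dx=+6,dy=-3->D
  (1,10):dx=-3,dy=-7->C; (2,3):dx=-3,dy=-3->C; (2,4):dx=-6,dy=+4->D; (2,5):dx=-4,dy=-1->C
  (2,6):dx=-2,dy=+14->D; (2,7):dx=+3,dy=+12->C; (2,8):dx=-7,dy=+10->D; (2,9):dx=+1,dy=+6->C
  (2,10):dx=-8,dy=+2->D; (3,4):dx=-3,dy=+7->D; (3,5):dx=-1,dy=+2->D; (3,6):dx=+1,dy=+17->C
  (3,7):dx=+6,dy=+15->C; (3,8):dx=-4,dy=+13->D; (3,9):dx=+4,dy=+9->C; (3,10):dx=-5,dy=+5->D
  (4,5):dx=+2,dy=-5->D; (4,6):dx=+4,dy=+10->C; (4,7):dx=+9,dy=+8->C; (4,8):dx=-1,dy=+6->D
  (4,9):dx=+7,dy=+2->C; (4,10):dx=-2,dy=-2->C; (5,6):dx=+2,dy=+15->C; (5,7):dx=+7,dy=+13->C
  (5,8):dx=-3,dy=+11->D; (5,9):dx=+5,dy=+7->C; (5,10):dx=-4,dy=+3->D; (6,7):dx=+5,dy=-2->D
  (6,8):dx=-5,dy=-4->C; (6,9):dx=+3,dy=-8->D; (6,10):dx=-6,dy=-12->C; (7,8):dx=-10,dy=-2->C
  (7,9):dx=-2,dy=-6->C; (7,10):dx=-11,dy=-10->C; (8,9):dx=+8,dy=-4->D; (8,10):dx=-1,dy=-8->C
  (9,10):dx=-9,dy=-4->C
Step 2: C = 25, D = 20, total pairs = 45.
Step 3: tau = (C - D)/(n(n-1)/2) = (25 - 20)/45 = 0.111111.
Step 4: Exact two-sided p-value (enumerate n! = 3628800 permutations of y under H0): p = 0.727490.
Step 5: alpha = 0.05. fail to reject H0.

tau_b = 0.1111 (C=25, D=20), p = 0.727490, fail to reject H0.


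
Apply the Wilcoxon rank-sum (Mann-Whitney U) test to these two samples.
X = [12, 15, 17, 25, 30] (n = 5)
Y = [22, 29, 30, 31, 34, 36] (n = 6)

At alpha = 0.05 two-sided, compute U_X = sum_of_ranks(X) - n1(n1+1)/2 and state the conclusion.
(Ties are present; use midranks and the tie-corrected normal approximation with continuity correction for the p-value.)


Step 1: Combine and sort all 11 observations; assign midranks.
sorted (value, group): (12,X), (15,X), (17,X), (22,Y), (25,X), (29,Y), (30,X), (30,Y), (31,Y), (34,Y), (36,Y)
ranks: 12->1, 15->2, 17->3, 22->4, 25->5, 29->6, 30->7.5, 30->7.5, 31->9, 34->10, 36->11
Step 2: Rank sum for X: R1 = 1 + 2 + 3 + 5 + 7.5 = 18.5.
Step 3: U_X = R1 - n1(n1+1)/2 = 18.5 - 5*6/2 = 18.5 - 15 = 3.5.
       U_Y = n1*n2 - U_X = 30 - 3.5 = 26.5.
Step 4: Ties are present, so use the tie-corrected normal approximation (with continuity correction) for the p-value.
Step 5: p-value = 0.044126; compare to alpha = 0.05. reject H0.

U_X = 3.5, p = 0.044126, reject H0 at alpha = 0.05.


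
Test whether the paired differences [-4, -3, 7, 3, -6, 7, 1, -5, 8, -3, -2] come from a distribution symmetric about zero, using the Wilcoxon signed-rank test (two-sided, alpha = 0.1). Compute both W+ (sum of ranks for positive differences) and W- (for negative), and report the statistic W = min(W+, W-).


Step 1: Drop any zero differences (none here) and take |d_i|.
|d| = [4, 3, 7, 3, 6, 7, 1, 5, 8, 3, 2]
Step 2: Midrank |d_i| (ties get averaged ranks).
ranks: |4|->6, |3|->4, |7|->9.5, |3|->4, |6|->8, |7|->9.5, |1|->1, |5|->7, |8|->11, |3|->4, |2|->2
Step 3: Attach original signs; sum ranks with positive sign and with negative sign.
W+ = 9.5 + 4 + 9.5 + 1 + 11 = 35
W- = 6 + 4 + 8 + 7 + 4 + 2 = 31
(Check: W+ + W- = 66 should equal n(n+1)/2 = 66.)
Step 4: Test statistic W = min(W+, W-) = 31.
Step 5: Ties in |d|, so use the tie-corrected normal approximation.
        E[W] = n(n+1)/4 = 11*12/4 = 33.
        Tie groups: |d|=3 (t=3), |d|=7 (t=2); sum(t^3 - t) = 30.
        Var[W] = n(n+1)(2n+1)/24 - sum(t^3-t)/48 = 3036/24 - 30/48 = 125.875.
        z = (W - E[W]) / sqrt(Var[W]) = (31 - 33) / 11.2194 = -0.1783.
        Two-sided p = 2*Phi(z) = 0.858517.
Step 6: alpha = 0.1. fail to reject H0.

W+ = 35, W- = 31, W = min = 31, p = 0.858517, fail to reject H0.


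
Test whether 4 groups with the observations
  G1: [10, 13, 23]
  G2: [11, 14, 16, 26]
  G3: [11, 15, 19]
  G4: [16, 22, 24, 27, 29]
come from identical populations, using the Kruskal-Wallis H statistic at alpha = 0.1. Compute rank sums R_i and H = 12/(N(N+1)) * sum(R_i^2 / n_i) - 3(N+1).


Step 1: Combine all N = 15 observations and assign midranks.
sorted (value, group, rank): (10,G1,1), (11,G2,2.5), (11,G3,2.5), (13,G1,4), (14,G2,5), (15,G3,6), (16,G2,7.5), (16,G4,7.5), (19,G3,9), (22,G4,10), (23,G1,11), (24,G4,12), (26,G2,13), (27,G4,14), (29,G4,15)
Step 2: Sum ranks within each group.
R_1 = 16 (n_1 = 3)
R_2 = 28 (n_2 = 4)
R_3 = 17.5 (n_3 = 3)
R_4 = 58.5 (n_4 = 5)
Step 3: H = 12/(N(N+1)) * sum(R_i^2/n_i) - 3(N+1)
     = 12/(15*16) * (16^2/3 + 28^2/4 + 17.5^2/3 + 58.5^2/5) - 3*16
     = 0.050000 * 1067.87 - 48
     = 5.393333.
Step 4: Ties present; correction factor C = 1 - 12/(15^3 - 15) = 0.996429. Corrected H = 5.393333 / 0.996429 = 5.412664.
Step 5: Under H0, H ~ chi^2(3); p-value = 0.143957.
Step 6: alpha = 0.1. fail to reject H0.

H = 5.4127, df = 3, p = 0.143957, fail to reject H0.


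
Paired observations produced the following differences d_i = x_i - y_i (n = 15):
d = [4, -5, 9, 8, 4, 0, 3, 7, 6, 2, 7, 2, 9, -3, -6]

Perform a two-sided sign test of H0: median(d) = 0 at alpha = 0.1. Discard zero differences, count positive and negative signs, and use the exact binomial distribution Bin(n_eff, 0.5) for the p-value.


Step 1: Discard zero differences. Original n = 15; n_eff = number of nonzero differences = 14.
Nonzero differences (with sign): +4, -5, +9, +8, +4, +3, +7, +6, +2, +7, +2, +9, -3, -6
Step 2: Count signs: positive = 11, negative = 3.
Step 3: Under H0: P(positive) = 0.5, so the number of positives S ~ Bin(14, 0.5).
Step 4: Two-sided exact p-value = sum of Bin(14,0.5) probabilities at or below the observed probability = 0.057373.
Step 5: alpha = 0.1. reject H0.

n_eff = 14, pos = 11, neg = 3, p = 0.057373, reject H0.


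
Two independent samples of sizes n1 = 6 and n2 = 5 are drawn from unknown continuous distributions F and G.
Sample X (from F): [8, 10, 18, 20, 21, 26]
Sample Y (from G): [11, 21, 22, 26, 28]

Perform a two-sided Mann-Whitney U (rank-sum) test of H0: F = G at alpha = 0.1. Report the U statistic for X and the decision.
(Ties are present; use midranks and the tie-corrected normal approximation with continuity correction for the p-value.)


Step 1: Combine and sort all 11 observations; assign midranks.
sorted (value, group): (8,X), (10,X), (11,Y), (18,X), (20,X), (21,X), (21,Y), (22,Y), (26,X), (26,Y), (28,Y)
ranks: 8->1, 10->2, 11->3, 18->4, 20->5, 21->6.5, 21->6.5, 22->8, 26->9.5, 26->9.5, 28->11
Step 2: Rank sum for X: R1 = 1 + 2 + 4 + 5 + 6.5 + 9.5 = 28.
Step 3: U_X = R1 - n1(n1+1)/2 = 28 - 6*7/2 = 28 - 21 = 7.
       U_Y = n1*n2 - U_X = 30 - 7 = 23.
Step 4: Ties are present, so use the tie-corrected normal approximation (with continuity correction) for the p-value.
Step 5: p-value = 0.168954; compare to alpha = 0.1. fail to reject H0.

U_X = 7, p = 0.168954, fail to reject H0 at alpha = 0.1.


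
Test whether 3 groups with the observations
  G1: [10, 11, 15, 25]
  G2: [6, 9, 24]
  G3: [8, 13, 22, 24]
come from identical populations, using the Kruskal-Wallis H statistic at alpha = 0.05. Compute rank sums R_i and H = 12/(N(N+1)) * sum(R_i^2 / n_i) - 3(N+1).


Step 1: Combine all N = 11 observations and assign midranks.
sorted (value, group, rank): (6,G2,1), (8,G3,2), (9,G2,3), (10,G1,4), (11,G1,5), (13,G3,6), (15,G1,7), (22,G3,8), (24,G2,9.5), (24,G3,9.5), (25,G1,11)
Step 2: Sum ranks within each group.
R_1 = 27 (n_1 = 4)
R_2 = 13.5 (n_2 = 3)
R_3 = 25.5 (n_3 = 4)
Step 3: H = 12/(N(N+1)) * sum(R_i^2/n_i) - 3(N+1)
     = 12/(11*12) * (27^2/4 + 13.5^2/3 + 25.5^2/4) - 3*12
     = 0.090909 * 405.562 - 36
     = 0.869318.
Step 4: Ties present; correction factor C = 1 - 6/(11^3 - 11) = 0.995455. Corrected H = 0.869318 / 0.995455 = 0.873288.
Step 5: Under H0, H ~ chi^2(2); p-value = 0.646202.
Step 6: alpha = 0.05. fail to reject H0.

H = 0.8733, df = 2, p = 0.646202, fail to reject H0.


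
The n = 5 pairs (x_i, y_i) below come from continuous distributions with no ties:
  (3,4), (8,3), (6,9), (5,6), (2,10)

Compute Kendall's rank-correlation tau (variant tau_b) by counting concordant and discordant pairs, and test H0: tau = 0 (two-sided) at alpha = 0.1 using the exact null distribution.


Step 1: Enumerate the 10 unordered pairs (i,j) with i<j and classify each by sign(x_j-x_i) * sign(y_j-y_i).
  (1,2):dx=+5,dy=-1->D; (1,3):dx=+3,dy=+5->C; (1,4):dx=+2,dy=+2->C; (1,5):dx=-1,dy=+6->D
  (2,3):dx=-2,dy=+6->D; (2,4):dx=-3,dy=+3->D; (2,5):dx=-6,dy=+7->D; (3,4):dx=-1,dy=-3->C
  (3,5):dx=-4,dy=+1->D; (4,5):dx=-3,dy=+4->D
Step 2: C = 3, D = 7, total pairs = 10.
Step 3: tau = (C - D)/(n(n-1)/2) = (3 - 7)/10 = -0.400000.
Step 4: Exact two-sided p-value (enumerate n! = 120 permutations of y under H0): p = 0.483333.
Step 5: alpha = 0.1. fail to reject H0.

tau_b = -0.4000 (C=3, D=7), p = 0.483333, fail to reject H0.
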